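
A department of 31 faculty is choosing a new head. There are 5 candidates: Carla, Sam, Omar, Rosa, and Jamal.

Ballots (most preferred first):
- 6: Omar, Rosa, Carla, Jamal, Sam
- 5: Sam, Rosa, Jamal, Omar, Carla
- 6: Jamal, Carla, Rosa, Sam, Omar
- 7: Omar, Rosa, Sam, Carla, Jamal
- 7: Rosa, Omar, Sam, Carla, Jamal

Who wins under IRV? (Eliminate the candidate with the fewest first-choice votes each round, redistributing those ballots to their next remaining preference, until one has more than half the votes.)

Rosa

Round 1: Carla 0, Sam 5, Omar 13, Rosa 7, Jamal 6. Carla eliminated.
Round 2: Sam 5, Omar 13, Rosa 7, Jamal 6. Sam eliminated.
Round 3: Omar 13, Rosa 12, Jamal 6. Jamal eliminated.
Round 4: Omar 13, Rosa 18. Rosa has a majority (≥16).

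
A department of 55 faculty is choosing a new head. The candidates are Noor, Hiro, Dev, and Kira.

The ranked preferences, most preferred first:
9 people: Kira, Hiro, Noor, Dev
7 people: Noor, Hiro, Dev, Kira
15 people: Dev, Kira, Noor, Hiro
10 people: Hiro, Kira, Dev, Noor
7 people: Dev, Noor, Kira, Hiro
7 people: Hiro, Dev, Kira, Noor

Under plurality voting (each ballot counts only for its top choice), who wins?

First-place votes: Noor 7, Hiro 17, Dev 22, Kira 9.

Dev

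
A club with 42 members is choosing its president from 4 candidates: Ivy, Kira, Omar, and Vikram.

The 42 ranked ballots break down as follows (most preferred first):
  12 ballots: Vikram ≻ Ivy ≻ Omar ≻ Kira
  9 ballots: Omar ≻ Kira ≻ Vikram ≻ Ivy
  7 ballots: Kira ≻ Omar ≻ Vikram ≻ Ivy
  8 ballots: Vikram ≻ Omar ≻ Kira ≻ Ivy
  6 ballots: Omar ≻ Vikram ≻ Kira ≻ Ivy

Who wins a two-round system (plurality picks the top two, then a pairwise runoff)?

Round 1 first-place votes: Ivy 0, Kira 7, Omar 15, Vikram 20. Vikram and Omar advance.
Runoff: Vikram is ranked above Omar on 20 ballots, Omar above Vikram on 22.

Omar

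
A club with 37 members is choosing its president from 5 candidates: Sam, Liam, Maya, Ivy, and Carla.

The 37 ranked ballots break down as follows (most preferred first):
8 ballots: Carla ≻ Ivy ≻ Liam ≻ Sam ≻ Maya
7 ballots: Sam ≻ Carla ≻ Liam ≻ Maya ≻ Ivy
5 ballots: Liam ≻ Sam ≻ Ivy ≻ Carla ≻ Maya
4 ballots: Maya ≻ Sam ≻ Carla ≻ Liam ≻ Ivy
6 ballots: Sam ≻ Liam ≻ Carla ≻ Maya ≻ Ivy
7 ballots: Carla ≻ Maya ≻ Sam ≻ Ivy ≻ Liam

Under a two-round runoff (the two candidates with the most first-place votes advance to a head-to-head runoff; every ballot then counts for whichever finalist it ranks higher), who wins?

Sam

Round 1 first-place votes: Sam 13, Liam 5, Maya 4, Ivy 0, Carla 15. Carla and Sam advance.
Runoff: Carla is ranked above Sam on 15 ballots, Sam above Carla on 22.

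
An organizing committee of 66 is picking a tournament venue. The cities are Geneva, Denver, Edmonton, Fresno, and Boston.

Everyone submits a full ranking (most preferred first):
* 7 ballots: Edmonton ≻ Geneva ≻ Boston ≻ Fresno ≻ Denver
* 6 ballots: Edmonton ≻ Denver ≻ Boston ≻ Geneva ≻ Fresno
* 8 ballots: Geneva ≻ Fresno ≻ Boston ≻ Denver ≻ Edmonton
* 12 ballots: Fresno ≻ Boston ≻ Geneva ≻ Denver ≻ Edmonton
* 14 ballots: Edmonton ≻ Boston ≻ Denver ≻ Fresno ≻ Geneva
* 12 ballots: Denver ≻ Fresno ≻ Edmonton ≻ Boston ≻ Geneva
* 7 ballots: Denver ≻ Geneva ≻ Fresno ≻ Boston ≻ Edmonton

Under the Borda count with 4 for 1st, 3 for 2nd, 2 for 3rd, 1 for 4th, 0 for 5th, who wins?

Geneva: 7×3 + 6×1 + 8×4 + 12×2 + 14×0 + 12×0 + 7×3 = 104
Denver: 7×0 + 6×3 + 8×1 + 12×1 + 14×2 + 12×4 + 7×4 = 142
Edmonton: 7×4 + 6×4 + 8×0 + 12×0 + 14×4 + 12×2 + 7×0 = 132
Fresno: 7×1 + 6×0 + 8×3 + 12×4 + 14×1 + 12×3 + 7×2 = 143
Boston: 7×2 + 6×2 + 8×2 + 12×3 + 14×3 + 12×1 + 7×1 = 139

Fresno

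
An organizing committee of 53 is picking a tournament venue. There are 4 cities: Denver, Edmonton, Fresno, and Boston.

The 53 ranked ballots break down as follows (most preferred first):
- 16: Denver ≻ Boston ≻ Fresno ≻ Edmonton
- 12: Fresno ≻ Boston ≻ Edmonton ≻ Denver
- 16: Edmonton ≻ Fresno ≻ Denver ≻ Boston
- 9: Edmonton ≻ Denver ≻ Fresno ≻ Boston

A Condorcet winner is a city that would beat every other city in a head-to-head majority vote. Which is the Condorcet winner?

Fresno vs Denver: 28–25
Fresno vs Edmonton: 28–25
Fresno vs Boston: 37–16
Fresno beats every other city.

Fresno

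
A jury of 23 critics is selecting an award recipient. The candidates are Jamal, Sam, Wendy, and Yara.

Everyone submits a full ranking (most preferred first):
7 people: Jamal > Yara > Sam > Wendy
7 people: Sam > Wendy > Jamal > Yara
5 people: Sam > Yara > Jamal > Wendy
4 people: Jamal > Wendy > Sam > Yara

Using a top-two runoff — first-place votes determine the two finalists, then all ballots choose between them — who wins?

Sam

Round 1 first-place votes: Jamal 11, Sam 12, Wendy 0, Yara 0. Sam and Jamal advance.
Runoff: Sam is ranked above Jamal on 12 ballots, Jamal above Sam on 11.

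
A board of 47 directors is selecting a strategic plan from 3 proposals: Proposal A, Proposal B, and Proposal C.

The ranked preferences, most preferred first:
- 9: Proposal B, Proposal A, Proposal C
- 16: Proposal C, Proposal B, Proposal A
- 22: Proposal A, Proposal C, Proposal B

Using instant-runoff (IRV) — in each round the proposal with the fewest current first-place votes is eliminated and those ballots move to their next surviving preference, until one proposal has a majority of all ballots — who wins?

Proposal A

Round 1: Proposal A 22, Proposal B 9, Proposal C 16. Proposal B eliminated.
Round 2: Proposal A 31, Proposal C 16. Proposal A has a majority (≥24).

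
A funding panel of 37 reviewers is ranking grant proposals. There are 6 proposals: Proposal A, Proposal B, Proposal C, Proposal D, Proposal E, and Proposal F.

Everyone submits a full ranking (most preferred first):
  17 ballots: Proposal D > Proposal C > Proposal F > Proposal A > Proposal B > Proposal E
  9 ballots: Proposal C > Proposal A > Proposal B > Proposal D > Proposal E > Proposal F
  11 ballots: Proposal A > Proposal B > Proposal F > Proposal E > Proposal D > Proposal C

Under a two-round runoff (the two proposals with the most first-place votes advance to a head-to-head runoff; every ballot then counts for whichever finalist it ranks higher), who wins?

Proposal A

Round 1 first-place votes: Proposal A 11, Proposal B 0, Proposal C 9, Proposal D 17, Proposal E 0, Proposal F 0. Proposal D and Proposal A advance.
Runoff: Proposal D is ranked above Proposal A on 17 ballots, Proposal A above Proposal D on 20.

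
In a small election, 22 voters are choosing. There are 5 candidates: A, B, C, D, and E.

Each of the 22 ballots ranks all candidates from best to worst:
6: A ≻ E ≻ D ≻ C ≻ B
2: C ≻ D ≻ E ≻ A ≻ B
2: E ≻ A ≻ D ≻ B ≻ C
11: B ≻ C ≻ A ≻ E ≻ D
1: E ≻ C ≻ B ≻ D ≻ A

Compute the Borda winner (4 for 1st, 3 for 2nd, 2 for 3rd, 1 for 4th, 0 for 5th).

A: 6×4 + 2×1 + 2×3 + 11×2 + 1×0 = 54
B: 6×0 + 2×0 + 2×1 + 11×4 + 1×2 = 48
C: 6×1 + 2×4 + 2×0 + 11×3 + 1×3 = 50
D: 6×2 + 2×3 + 2×2 + 11×0 + 1×1 = 23
E: 6×3 + 2×2 + 2×4 + 11×1 + 1×4 = 45

A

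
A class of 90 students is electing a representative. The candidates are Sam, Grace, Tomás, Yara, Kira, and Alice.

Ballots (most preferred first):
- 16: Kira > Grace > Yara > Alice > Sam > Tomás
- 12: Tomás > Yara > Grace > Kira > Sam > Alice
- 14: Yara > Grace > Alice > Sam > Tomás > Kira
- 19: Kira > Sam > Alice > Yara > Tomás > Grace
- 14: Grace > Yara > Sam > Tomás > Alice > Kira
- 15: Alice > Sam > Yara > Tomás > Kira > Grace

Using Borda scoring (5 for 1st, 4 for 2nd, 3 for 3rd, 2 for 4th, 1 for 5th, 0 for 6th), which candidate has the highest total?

Sam: 16×1 + 12×1 + 14×2 + 19×4 + 14×3 + 15×4 = 234
Grace: 16×4 + 12×3 + 14×4 + 19×0 + 14×5 + 15×0 = 226
Tomás: 16×0 + 12×5 + 14×1 + 19×1 + 14×2 + 15×2 = 151
Yara: 16×3 + 12×4 + 14×5 + 19×2 + 14×4 + 15×3 = 305
Kira: 16×5 + 12×2 + 14×0 + 19×5 + 14×0 + 15×1 = 214
Alice: 16×2 + 12×0 + 14×3 + 19×3 + 14×1 + 15×5 = 220

Yara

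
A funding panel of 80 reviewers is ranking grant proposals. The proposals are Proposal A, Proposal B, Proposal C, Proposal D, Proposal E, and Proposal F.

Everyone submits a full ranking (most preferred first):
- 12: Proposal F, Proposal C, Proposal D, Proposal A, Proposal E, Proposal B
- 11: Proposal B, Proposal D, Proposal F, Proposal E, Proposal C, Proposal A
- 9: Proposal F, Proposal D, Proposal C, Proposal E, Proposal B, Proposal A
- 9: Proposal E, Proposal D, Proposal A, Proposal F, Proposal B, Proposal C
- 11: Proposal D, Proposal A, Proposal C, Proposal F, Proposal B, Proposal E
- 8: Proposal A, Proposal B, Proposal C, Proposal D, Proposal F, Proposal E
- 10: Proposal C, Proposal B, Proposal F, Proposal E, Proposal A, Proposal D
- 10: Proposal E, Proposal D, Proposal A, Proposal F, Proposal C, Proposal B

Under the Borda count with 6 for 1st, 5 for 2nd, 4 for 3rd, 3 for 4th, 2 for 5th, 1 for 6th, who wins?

Proposal A: 12×3 + 11×1 + 9×1 + 9×4 + 11×5 + 8×6 + 10×2 + 10×4 = 255
Proposal B: 12×1 + 11×6 + 9×2 + 9×2 + 11×2 + 8×5 + 10×5 + 10×1 = 236
Proposal C: 12×5 + 11×2 + 9×4 + 9×1 + 11×4 + 8×4 + 10×6 + 10×2 = 283
Proposal D: 12×4 + 11×5 + 9×5 + 9×5 + 11×6 + 8×3 + 10×1 + 10×5 = 343
Proposal E: 12×2 + 11×3 + 9×3 + 9×6 + 11×1 + 8×1 + 10×3 + 10×6 = 247
Proposal F: 12×6 + 11×4 + 9×6 + 9×3 + 11×3 + 8×2 + 10×4 + 10×3 = 316

Proposal D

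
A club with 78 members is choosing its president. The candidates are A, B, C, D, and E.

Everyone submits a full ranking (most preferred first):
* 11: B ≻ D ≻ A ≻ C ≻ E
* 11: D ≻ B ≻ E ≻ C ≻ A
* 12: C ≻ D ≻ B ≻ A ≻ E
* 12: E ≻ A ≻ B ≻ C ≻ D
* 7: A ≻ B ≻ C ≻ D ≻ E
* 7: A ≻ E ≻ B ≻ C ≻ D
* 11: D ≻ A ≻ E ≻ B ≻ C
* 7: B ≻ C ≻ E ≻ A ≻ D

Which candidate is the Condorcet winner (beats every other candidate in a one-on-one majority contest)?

B

B vs A: 41–37
B vs C: 66–12
B vs D: 44–34
B vs E: 48–30
B beats every other candidate.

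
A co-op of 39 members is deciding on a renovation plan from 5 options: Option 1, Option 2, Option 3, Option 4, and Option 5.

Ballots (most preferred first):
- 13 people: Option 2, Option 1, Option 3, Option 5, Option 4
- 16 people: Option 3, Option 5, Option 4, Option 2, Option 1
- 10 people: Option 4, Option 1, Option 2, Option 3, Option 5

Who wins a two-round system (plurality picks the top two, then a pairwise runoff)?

Round 1 first-place votes: Option 1 0, Option 2 13, Option 3 16, Option 4 10, Option 5 0. Option 3 and Option 2 advance.
Runoff: Option 3 is ranked above Option 2 on 16 ballots, Option 2 above Option 3 on 23.

Option 2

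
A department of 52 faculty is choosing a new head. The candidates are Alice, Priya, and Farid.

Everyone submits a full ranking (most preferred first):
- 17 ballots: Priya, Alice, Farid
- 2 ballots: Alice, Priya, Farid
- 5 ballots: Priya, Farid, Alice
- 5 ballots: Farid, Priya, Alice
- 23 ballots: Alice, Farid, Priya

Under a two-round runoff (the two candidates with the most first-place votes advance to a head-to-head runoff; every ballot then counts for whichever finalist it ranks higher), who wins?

Priya

Round 1 first-place votes: Alice 25, Priya 22, Farid 5. Alice and Priya advance.
Runoff: Alice is ranked above Priya on 25 ballots, Priya above Alice on 27.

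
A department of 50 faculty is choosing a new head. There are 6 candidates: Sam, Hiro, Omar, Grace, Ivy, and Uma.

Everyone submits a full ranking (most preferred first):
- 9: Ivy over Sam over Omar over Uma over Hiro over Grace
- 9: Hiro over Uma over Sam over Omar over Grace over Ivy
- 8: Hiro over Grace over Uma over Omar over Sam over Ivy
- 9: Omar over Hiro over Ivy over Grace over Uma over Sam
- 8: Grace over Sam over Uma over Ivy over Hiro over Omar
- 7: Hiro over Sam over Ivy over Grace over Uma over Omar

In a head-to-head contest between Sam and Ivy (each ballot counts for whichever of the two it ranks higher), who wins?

Sam is ranked above Ivy on 32 ballots; Ivy above Sam on 18.

Sam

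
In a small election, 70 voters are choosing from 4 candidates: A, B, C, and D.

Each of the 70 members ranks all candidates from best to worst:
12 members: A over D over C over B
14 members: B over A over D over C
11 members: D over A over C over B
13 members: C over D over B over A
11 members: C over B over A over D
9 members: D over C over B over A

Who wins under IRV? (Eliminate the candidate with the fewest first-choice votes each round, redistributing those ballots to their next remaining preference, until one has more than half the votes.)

D

Round 1: A 12, B 14, C 24, D 20. A eliminated.
Round 2: B 14, C 24, D 32. B eliminated.
Round 3: C 24, D 46. D has a majority (≥36).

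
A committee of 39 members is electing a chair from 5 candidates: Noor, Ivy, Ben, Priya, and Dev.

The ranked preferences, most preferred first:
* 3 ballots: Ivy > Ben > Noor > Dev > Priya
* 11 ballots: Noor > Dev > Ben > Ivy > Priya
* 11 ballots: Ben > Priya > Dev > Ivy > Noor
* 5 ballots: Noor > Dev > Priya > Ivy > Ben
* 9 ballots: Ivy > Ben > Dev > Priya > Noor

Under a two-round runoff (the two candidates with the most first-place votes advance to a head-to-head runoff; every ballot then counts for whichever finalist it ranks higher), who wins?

Round 1 first-place votes: Noor 16, Ivy 12, Ben 11, Priya 0, Dev 0. Noor and Ivy advance.
Runoff: Noor is ranked above Ivy on 16 ballots, Ivy above Noor on 23.

Ivy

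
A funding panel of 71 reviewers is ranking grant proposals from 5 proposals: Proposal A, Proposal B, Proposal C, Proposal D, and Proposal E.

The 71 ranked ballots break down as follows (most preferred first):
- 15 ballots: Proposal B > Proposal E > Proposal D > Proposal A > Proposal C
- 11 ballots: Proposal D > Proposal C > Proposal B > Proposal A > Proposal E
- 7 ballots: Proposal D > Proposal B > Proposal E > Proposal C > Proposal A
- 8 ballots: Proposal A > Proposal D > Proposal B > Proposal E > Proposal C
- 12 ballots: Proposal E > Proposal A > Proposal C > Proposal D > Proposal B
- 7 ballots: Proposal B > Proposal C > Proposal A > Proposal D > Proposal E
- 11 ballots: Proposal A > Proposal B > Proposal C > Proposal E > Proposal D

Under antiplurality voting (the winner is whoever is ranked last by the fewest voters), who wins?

Last-place votes: Proposal A 7, Proposal B 12, Proposal C 23, Proposal D 11, Proposal E 18.

Proposal A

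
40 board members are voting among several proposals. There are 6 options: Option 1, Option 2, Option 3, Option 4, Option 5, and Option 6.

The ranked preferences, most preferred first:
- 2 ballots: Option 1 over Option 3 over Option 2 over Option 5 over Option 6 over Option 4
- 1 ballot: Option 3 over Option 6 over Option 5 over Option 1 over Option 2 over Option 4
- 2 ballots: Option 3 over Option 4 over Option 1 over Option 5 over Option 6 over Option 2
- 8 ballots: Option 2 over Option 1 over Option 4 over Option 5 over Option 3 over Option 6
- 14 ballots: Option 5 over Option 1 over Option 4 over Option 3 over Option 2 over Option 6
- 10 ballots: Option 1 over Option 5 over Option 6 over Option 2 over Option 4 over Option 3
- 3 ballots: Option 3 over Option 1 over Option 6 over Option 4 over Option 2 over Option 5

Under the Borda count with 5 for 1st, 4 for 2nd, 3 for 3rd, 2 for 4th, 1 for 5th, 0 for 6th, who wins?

Option 1: 2×5 + 1×2 + 2×3 + 8×4 + 14×4 + 10×5 + 3×4 = 168
Option 2: 2×3 + 1×1 + 2×0 + 8×5 + 14×1 + 10×2 + 3×1 = 84
Option 3: 2×4 + 1×5 + 2×5 + 8×1 + 14×2 + 10×0 + 3×5 = 74
Option 4: 2×0 + 1×0 + 2×4 + 8×3 + 14×3 + 10×1 + 3×2 = 90
Option 5: 2×2 + 1×3 + 2×2 + 8×2 + 14×5 + 10×4 + 3×0 = 137
Option 6: 2×1 + 1×4 + 2×1 + 8×0 + 14×0 + 10×3 + 3×3 = 47

Option 1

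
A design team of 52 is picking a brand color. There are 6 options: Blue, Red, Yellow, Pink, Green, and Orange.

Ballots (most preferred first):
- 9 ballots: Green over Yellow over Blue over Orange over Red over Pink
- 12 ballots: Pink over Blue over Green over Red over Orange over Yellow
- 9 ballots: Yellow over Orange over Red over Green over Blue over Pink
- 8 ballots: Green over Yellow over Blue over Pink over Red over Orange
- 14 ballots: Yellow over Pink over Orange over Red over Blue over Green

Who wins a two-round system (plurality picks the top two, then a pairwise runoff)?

Round 1 first-place votes: Blue 0, Red 0, Yellow 23, Pink 12, Green 17, Orange 0. Yellow and Green advance.
Runoff: Yellow is ranked above Green on 23 ballots, Green above Yellow on 29.

Green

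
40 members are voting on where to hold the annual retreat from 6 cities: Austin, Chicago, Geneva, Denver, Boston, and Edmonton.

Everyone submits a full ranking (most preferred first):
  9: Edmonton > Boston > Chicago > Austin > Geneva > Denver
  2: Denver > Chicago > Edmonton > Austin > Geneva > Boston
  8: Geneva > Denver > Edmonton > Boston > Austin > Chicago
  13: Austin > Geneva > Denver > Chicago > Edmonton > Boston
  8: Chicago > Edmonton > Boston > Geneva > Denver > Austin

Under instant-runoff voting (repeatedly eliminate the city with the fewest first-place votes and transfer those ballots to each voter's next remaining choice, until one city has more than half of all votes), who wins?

Round 1: Austin 13, Chicago 8, Geneva 8, Denver 2, Boston 0, Edmonton 9. Boston eliminated.
Round 2: Austin 13, Chicago 8, Geneva 8, Denver 2, Edmonton 9. Denver eliminated.
Round 3: Austin 13, Chicago 10, Geneva 8, Edmonton 9. Geneva eliminated.
Round 4: Austin 13, Chicago 10, Edmonton 17. Chicago eliminated.
Round 5: Austin 13, Edmonton 27. Edmonton has a majority (≥21).

Edmonton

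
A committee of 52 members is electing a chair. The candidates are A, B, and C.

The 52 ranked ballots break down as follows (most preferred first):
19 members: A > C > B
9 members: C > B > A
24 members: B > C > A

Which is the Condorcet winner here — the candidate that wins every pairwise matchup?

C

C vs A: 33–19
C vs B: 28–24
C beats every other candidate.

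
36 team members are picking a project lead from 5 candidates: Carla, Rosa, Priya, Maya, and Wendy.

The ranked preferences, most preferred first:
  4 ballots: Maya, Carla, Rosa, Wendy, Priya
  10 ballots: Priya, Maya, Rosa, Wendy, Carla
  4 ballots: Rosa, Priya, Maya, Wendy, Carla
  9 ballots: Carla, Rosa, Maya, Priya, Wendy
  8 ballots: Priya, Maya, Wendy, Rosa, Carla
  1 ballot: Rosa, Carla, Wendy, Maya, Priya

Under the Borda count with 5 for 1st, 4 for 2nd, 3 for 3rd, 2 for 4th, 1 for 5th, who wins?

Carla: 4×4 + 10×1 + 4×1 + 9×5 + 8×1 + 1×4 = 87
Rosa: 4×3 + 10×3 + 4×5 + 9×4 + 8×2 + 1×5 = 119
Priya: 4×1 + 10×5 + 4×4 + 9×2 + 8×5 + 1×1 = 129
Maya: 4×5 + 10×4 + 4×3 + 9×3 + 8×4 + 1×2 = 133
Wendy: 4×2 + 10×2 + 4×2 + 9×1 + 8×3 + 1×3 = 72

Maya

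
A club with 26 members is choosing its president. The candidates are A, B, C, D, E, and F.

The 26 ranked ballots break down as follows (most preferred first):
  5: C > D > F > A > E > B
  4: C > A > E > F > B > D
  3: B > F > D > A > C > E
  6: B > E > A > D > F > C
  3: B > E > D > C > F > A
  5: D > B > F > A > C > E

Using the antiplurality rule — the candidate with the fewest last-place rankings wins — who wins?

F

Last-place votes: A 3, B 5, C 6, D 4, E 8, F 0.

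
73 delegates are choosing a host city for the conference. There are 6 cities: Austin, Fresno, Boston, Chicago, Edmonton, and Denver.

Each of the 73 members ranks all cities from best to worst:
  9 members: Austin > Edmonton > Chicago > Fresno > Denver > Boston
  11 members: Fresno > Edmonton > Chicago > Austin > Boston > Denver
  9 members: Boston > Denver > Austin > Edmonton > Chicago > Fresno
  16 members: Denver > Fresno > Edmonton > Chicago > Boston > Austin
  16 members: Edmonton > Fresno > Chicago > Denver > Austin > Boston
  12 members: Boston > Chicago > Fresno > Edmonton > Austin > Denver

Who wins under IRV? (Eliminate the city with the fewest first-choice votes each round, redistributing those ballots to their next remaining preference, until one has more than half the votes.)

Edmonton

Round 1: Austin 9, Fresno 11, Boston 21, Chicago 0, Edmonton 16, Denver 16. Chicago eliminated.
Round 2: Austin 9, Fresno 11, Boston 21, Edmonton 16, Denver 16. Austin eliminated.
Round 3: Fresno 11, Boston 21, Edmonton 25, Denver 16. Fresno eliminated.
Round 4: Boston 21, Edmonton 36, Denver 16. Denver eliminated.
Round 5: Boston 21, Edmonton 52. Edmonton has a majority (≥37).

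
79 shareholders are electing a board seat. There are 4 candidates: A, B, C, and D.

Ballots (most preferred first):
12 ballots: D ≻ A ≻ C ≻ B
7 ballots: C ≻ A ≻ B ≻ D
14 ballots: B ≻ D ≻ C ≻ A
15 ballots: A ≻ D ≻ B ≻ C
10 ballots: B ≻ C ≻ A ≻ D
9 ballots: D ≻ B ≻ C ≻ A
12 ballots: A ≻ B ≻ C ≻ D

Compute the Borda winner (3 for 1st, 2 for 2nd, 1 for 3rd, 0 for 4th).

B

A: 12×2 + 7×2 + 14×0 + 15×3 + 10×1 + 9×0 + 12×3 = 129
B: 12×0 + 7×1 + 14×3 + 15×1 + 10×3 + 9×2 + 12×2 = 136
C: 12×1 + 7×3 + 14×1 + 15×0 + 10×2 + 9×1 + 12×1 = 88
D: 12×3 + 7×0 + 14×2 + 15×2 + 10×0 + 9×3 + 12×0 = 121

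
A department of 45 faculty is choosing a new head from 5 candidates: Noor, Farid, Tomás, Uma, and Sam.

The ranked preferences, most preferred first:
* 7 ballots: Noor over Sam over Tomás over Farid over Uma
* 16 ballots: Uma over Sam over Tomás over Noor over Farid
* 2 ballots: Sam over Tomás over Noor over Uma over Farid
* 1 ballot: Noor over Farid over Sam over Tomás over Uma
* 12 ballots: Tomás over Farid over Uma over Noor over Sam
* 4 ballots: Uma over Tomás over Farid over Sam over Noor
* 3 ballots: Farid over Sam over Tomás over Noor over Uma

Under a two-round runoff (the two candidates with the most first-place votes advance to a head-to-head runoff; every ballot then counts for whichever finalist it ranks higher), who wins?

Tomás

Round 1 first-place votes: Noor 8, Farid 3, Tomás 12, Uma 20, Sam 2. Uma and Tomás advance.
Runoff: Uma is ranked above Tomás on 20 ballots, Tomás above Uma on 25.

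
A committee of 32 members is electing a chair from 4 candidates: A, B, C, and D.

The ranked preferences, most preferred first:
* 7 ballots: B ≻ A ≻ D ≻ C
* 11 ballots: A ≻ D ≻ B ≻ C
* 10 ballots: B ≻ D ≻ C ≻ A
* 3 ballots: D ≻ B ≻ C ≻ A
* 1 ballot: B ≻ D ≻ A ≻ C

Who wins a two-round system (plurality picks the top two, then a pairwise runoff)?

B

Round 1 first-place votes: A 11, B 18, C 0, D 3. B and A advance.
Runoff: B is ranked above A on 21 ballots, A above B on 11.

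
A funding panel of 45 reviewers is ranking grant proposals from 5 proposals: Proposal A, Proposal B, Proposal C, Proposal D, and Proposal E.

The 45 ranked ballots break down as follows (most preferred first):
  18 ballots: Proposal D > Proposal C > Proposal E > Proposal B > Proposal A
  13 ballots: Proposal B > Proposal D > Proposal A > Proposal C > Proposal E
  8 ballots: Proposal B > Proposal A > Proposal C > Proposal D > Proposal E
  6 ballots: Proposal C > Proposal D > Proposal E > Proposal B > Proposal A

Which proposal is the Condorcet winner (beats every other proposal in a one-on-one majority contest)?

Proposal D vs Proposal A: 37–8
Proposal D vs Proposal B: 24–21
Proposal D vs Proposal C: 31–14
Proposal D vs Proposal E: 45–0
Proposal D beats every other proposal.

Proposal D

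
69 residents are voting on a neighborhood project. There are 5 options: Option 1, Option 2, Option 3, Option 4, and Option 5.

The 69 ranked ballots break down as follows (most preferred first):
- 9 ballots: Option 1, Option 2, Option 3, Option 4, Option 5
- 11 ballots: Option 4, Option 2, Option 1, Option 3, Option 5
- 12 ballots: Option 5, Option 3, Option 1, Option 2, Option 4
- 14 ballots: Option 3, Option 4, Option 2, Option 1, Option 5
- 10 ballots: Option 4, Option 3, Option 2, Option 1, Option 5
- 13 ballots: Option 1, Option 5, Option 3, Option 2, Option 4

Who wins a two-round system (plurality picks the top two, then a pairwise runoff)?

Round 1 first-place votes: Option 1 22, Option 2 0, Option 3 14, Option 4 21, Option 5 12. Option 1 and Option 4 advance.
Runoff: Option 1 is ranked above Option 4 on 34 ballots, Option 4 above Option 1 on 35.

Option 4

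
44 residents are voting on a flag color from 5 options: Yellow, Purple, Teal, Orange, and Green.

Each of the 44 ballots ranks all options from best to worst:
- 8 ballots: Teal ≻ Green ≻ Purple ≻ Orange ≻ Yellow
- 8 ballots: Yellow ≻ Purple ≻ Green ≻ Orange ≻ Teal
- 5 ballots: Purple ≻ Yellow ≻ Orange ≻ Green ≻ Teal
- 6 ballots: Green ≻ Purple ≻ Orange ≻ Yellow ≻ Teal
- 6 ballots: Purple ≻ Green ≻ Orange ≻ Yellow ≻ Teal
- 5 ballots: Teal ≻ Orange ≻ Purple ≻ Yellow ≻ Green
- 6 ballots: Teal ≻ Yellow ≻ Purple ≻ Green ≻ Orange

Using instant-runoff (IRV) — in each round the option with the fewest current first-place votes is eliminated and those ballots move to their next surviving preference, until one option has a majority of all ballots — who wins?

Round 1: Yellow 8, Purple 11, Teal 19, Orange 0, Green 6. Orange eliminated.
Round 2: Yellow 8, Purple 11, Teal 19, Green 6. Green eliminated.
Round 3: Yellow 8, Purple 17, Teal 19. Yellow eliminated.
Round 4: Purple 25, Teal 19. Purple has a majority (≥23).

Purple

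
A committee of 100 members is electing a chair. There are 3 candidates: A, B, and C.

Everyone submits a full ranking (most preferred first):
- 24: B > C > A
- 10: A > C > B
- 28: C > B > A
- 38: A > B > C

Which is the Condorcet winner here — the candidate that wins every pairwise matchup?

B vs A: 52–48
B vs C: 62–38
B beats every other candidate.

B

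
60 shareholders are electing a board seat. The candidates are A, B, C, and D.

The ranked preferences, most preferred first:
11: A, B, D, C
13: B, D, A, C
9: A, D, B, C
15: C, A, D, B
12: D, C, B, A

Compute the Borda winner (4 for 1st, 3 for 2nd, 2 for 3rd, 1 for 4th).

A: 11×4 + 13×2 + 9×4 + 15×3 + 12×1 = 163
B: 11×3 + 13×4 + 9×2 + 15×1 + 12×2 = 142
C: 11×1 + 13×1 + 9×1 + 15×4 + 12×3 = 129
D: 11×2 + 13×3 + 9×3 + 15×2 + 12×4 = 166

D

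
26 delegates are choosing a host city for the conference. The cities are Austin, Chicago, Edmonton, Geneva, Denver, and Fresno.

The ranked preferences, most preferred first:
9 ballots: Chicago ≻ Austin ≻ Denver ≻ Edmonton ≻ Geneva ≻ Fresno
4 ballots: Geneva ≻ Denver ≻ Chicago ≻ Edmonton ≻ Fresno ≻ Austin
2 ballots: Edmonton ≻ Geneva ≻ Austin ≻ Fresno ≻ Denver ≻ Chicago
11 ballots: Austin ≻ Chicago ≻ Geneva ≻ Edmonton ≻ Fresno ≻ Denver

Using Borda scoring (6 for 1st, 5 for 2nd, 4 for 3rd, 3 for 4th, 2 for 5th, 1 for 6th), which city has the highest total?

Austin: 9×5 + 4×1 + 2×4 + 11×6 = 123
Chicago: 9×6 + 4×4 + 2×1 + 11×5 = 127
Edmonton: 9×3 + 4×3 + 2×6 + 11×3 = 84
Geneva: 9×2 + 4×6 + 2×5 + 11×4 = 96
Denver: 9×4 + 4×5 + 2×2 + 11×1 = 71
Fresno: 9×1 + 4×2 + 2×3 + 11×2 = 45

Chicago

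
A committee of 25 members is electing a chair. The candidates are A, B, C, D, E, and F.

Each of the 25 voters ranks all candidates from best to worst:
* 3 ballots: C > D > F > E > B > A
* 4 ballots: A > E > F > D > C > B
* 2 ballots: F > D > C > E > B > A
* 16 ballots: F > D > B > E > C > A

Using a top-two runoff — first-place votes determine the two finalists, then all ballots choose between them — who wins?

Round 1 first-place votes: A 4, B 0, C 3, D 0, E 0, F 18. F and A advance.
Runoff: F is ranked above A on 21 ballots, A above F on 4.

F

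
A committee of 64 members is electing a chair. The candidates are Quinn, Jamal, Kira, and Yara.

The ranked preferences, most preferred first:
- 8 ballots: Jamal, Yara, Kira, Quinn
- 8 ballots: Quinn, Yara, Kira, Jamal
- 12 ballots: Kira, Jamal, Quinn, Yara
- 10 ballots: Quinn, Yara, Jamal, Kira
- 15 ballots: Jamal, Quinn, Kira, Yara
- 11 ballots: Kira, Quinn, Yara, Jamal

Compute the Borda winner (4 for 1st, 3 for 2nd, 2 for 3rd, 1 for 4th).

Quinn: 8×1 + 8×4 + 12×2 + 10×4 + 15×3 + 11×3 = 182
Jamal: 8×4 + 8×1 + 12×3 + 10×2 + 15×4 + 11×1 = 167
Kira: 8×2 + 8×2 + 12×4 + 10×1 + 15×2 + 11×4 = 164
Yara: 8×3 + 8×3 + 12×1 + 10×3 + 15×1 + 11×2 = 127

Quinn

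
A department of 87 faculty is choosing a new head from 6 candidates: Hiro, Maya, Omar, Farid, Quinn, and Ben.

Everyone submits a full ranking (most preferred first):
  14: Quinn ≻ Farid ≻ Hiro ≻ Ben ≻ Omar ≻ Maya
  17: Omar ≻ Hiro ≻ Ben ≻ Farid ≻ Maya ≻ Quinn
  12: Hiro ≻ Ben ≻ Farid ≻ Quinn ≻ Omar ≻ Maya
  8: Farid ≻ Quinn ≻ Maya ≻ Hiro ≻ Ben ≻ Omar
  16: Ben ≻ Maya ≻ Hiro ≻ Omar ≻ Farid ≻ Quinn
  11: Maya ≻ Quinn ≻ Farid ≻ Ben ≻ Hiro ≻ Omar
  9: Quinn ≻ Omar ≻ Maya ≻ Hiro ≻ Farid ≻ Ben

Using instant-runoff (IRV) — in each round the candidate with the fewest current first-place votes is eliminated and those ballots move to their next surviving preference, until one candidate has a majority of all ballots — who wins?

Ben

Round 1: Hiro 12, Maya 11, Omar 17, Farid 8, Quinn 23, Ben 16. Farid eliminated.
Round 2: Hiro 12, Maya 11, Omar 17, Quinn 31, Ben 16. Maya eliminated.
Round 3: Hiro 12, Omar 17, Quinn 42, Ben 16. Hiro eliminated.
Round 4: Omar 17, Quinn 42, Ben 28. Omar eliminated.
Round 5: Quinn 42, Ben 45. Ben has a majority (≥44).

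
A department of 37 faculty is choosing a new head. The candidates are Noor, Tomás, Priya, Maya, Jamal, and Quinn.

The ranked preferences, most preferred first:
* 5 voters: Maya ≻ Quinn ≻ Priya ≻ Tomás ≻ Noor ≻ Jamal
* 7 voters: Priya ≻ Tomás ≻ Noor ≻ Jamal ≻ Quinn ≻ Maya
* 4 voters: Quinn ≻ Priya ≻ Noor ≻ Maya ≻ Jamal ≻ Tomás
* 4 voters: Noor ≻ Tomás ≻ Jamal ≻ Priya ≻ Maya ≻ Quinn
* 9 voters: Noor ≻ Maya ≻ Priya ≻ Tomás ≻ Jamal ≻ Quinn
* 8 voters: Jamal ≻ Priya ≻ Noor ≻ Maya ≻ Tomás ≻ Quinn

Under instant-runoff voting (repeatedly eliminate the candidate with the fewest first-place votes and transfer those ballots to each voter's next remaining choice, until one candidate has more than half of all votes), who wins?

Priya

Round 1: Noor 13, Tomás 0, Priya 7, Maya 5, Jamal 8, Quinn 4. Tomás eliminated.
Round 2: Noor 13, Priya 7, Maya 5, Jamal 8, Quinn 4. Quinn eliminated.
Round 3: Noor 13, Priya 11, Maya 5, Jamal 8. Maya eliminated.
Round 4: Noor 13, Priya 16, Jamal 8. Jamal eliminated.
Round 5: Noor 13, Priya 24. Priya has a majority (≥19).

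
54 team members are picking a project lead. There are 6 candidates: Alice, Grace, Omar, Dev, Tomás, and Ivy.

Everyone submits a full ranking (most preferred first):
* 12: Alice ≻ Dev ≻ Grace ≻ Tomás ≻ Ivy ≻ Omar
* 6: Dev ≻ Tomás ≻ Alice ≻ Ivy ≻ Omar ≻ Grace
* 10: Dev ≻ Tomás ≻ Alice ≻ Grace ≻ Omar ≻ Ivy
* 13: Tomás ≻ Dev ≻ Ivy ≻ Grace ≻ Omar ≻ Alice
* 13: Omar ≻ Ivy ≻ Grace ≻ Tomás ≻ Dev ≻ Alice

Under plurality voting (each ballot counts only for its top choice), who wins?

First-place votes: Alice 12, Grace 0, Omar 13, Dev 16, Tomás 13, Ivy 0.

Dev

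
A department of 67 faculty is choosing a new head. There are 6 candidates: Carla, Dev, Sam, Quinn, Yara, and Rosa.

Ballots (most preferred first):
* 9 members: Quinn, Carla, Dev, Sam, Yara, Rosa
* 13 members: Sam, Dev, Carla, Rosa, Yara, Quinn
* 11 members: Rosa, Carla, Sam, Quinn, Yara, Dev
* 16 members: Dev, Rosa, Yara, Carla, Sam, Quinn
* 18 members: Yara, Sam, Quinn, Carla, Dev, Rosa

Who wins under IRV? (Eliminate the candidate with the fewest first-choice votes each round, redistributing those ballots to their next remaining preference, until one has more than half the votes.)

Round 1: Carla 0, Dev 16, Sam 13, Quinn 9, Yara 18, Rosa 11. Carla eliminated.
Round 2: Dev 16, Sam 13, Quinn 9, Yara 18, Rosa 11. Quinn eliminated.
Round 3: Dev 25, Sam 13, Yara 18, Rosa 11. Rosa eliminated.
Round 4: Dev 25, Sam 24, Yara 18. Yara eliminated.
Round 5: Dev 25, Sam 42. Sam has a majority (≥34).

Sam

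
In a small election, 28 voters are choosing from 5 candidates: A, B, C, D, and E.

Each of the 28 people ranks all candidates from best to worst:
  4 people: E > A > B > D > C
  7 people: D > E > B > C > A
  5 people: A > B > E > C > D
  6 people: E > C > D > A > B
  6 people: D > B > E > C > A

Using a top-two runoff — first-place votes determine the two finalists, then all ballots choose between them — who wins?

Round 1 first-place votes: A 5, B 0, C 0, D 13, E 10. D and E advance.
Runoff: D is ranked above E on 13 ballots, E above D on 15.

E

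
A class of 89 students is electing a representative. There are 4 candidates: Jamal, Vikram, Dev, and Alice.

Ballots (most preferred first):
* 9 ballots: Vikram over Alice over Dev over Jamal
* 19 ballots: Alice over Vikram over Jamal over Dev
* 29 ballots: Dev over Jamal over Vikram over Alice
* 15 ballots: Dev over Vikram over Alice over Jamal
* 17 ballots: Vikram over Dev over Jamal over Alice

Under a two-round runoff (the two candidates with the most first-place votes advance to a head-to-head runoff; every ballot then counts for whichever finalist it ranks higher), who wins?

Round 1 first-place votes: Jamal 0, Vikram 26, Dev 44, Alice 19. Dev and Vikram advance.
Runoff: Dev is ranked above Vikram on 44 ballots, Vikram above Dev on 45.

Vikram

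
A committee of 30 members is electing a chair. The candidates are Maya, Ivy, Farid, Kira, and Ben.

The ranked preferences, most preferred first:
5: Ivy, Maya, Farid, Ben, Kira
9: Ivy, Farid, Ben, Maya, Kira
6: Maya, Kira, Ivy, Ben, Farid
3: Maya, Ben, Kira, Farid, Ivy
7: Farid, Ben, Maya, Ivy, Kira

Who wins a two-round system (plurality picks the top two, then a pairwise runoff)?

Round 1 first-place votes: Maya 9, Ivy 14, Farid 7, Kira 0, Ben 0. Ivy and Maya advance.
Runoff: Ivy is ranked above Maya on 14 ballots, Maya above Ivy on 16.

Maya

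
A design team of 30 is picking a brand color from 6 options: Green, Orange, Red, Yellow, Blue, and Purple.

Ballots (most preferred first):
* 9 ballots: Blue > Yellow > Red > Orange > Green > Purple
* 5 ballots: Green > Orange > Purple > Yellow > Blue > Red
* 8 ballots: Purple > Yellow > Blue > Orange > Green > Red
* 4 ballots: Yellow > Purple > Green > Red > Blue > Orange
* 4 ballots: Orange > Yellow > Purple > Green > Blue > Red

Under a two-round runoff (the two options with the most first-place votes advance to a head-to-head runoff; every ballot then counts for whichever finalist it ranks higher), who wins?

Round 1 first-place votes: Green 5, Orange 4, Red 0, Yellow 4, Blue 9, Purple 8. Blue and Purple advance.
Runoff: Blue is ranked above Purple on 9 ballots, Purple above Blue on 21.

Purple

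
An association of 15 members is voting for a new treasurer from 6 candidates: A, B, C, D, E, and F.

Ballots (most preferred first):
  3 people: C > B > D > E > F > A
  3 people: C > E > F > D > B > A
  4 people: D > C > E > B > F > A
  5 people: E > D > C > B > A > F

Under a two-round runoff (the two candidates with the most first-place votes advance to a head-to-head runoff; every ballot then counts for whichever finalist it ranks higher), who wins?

Round 1 first-place votes: A 0, B 0, C 6, D 4, E 5, F 0. C and E advance.
Runoff: C is ranked above E on 10 ballots, E above C on 5.

C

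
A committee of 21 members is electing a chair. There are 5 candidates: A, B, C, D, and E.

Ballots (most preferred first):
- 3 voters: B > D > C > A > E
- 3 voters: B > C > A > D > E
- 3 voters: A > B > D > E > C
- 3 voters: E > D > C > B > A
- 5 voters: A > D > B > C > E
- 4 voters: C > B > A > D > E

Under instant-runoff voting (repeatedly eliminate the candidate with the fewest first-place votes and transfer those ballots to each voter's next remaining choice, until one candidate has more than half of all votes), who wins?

C

Round 1: A 8, B 6, C 4, D 0, E 3. D eliminated.
Round 2: A 8, B 6, C 4, E 3. E eliminated.
Round 3: A 8, B 6, C 7. B eliminated.
Round 4: A 8, C 13. C has a majority (≥11).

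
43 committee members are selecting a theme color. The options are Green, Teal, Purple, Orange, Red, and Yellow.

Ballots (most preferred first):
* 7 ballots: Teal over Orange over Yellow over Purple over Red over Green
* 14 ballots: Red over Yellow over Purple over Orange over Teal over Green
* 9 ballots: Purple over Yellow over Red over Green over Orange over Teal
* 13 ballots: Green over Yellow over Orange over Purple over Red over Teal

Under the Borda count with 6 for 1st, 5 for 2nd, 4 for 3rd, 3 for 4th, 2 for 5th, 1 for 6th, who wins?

Green: 7×1 + 14×1 + 9×3 + 13×6 = 126
Teal: 7×6 + 14×2 + 9×1 + 13×1 = 92
Purple: 7×3 + 14×4 + 9×6 + 13×3 = 170
Orange: 7×5 + 14×3 + 9×2 + 13×4 = 147
Red: 7×2 + 14×6 + 9×4 + 13×2 = 160
Yellow: 7×4 + 14×5 + 9×5 + 13×5 = 208

Yellow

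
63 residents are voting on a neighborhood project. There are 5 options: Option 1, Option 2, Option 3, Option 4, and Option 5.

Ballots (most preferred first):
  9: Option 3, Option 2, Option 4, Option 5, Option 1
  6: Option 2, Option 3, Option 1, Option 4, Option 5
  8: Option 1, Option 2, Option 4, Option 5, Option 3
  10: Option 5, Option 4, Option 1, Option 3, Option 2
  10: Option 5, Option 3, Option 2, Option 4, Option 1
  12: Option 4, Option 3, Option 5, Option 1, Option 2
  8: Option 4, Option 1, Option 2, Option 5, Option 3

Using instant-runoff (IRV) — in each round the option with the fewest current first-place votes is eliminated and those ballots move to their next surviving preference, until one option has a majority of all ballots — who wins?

Round 1: Option 1 8, Option 2 6, Option 3 9, Option 4 20, Option 5 20. Option 2 eliminated.
Round 2: Option 1 8, Option 3 15, Option 4 20, Option 5 20. Option 1 eliminated.
Round 3: Option 3 15, Option 4 28, Option 5 20. Option 3 eliminated.
Round 4: Option 4 43, Option 5 20. Option 4 has a majority (≥32).

Option 4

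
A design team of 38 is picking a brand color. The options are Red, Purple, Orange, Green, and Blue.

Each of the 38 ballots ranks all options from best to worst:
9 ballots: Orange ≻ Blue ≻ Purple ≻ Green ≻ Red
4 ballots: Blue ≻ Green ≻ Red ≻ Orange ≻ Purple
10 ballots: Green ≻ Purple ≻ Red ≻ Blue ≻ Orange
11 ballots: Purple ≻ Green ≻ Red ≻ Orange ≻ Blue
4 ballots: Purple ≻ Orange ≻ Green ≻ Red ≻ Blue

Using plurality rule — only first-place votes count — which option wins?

First-place votes: Red 0, Purple 15, Orange 9, Green 10, Blue 4.

Purple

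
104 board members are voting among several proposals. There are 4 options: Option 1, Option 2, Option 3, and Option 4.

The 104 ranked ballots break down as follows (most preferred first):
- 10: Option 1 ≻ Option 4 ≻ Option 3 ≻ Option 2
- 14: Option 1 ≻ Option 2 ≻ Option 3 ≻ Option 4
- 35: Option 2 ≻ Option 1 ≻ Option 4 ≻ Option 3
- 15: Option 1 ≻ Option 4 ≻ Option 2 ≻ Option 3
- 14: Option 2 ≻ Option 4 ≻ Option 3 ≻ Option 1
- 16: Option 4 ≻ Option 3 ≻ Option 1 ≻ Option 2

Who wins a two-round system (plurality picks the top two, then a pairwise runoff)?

Round 1 first-place votes: Option 1 39, Option 2 49, Option 3 0, Option 4 16. Option 2 and Option 1 advance.
Runoff: Option 2 is ranked above Option 1 on 49 ballots, Option 1 above Option 2 on 55.

Option 1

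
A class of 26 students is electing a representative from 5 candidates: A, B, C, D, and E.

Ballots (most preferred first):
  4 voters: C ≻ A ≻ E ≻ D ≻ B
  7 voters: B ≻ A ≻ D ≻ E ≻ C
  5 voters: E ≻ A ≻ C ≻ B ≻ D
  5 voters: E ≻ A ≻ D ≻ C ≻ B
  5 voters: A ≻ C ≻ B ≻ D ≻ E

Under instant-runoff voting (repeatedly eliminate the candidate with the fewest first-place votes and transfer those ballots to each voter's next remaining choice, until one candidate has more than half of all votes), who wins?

Round 1: A 5, B 7, C 4, D 0, E 10. D eliminated.
Round 2: A 5, B 7, C 4, E 10. C eliminated.
Round 3: A 9, B 7, E 10. B eliminated.
Round 4: A 16, E 10. A has a majority (≥14).

A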